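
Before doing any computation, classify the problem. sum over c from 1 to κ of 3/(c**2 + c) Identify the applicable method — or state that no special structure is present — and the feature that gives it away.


Best approach: telescoping — one partial-fraction pass turns 3/(c**2 + c) into a shifted difference, and shifted differences telescope.


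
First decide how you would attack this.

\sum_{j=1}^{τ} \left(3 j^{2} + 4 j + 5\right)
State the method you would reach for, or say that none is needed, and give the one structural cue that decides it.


Verdict: no special technique — every summand is a constant multiple of a power of j — apply the standard power-sum identities one degree at a time.


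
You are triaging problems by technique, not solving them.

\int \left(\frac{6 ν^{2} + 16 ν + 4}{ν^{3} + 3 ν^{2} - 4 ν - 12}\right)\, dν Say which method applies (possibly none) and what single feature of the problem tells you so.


Diagnosis: partial fractions — each factor of ν^{3} + 3 ν^{2} - 4 ν - 12 owns one elementary piece of the integrand — separate them and integrate piecewise.


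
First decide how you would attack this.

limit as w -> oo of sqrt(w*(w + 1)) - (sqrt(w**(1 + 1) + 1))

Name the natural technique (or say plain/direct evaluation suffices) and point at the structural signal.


Technique: conjugate multiplication — sqrt(w*(w + 1)) and sqrt(w**(1 + 1) + 1) both blow up, but their difference is tame once the conjugate rationalizes it.


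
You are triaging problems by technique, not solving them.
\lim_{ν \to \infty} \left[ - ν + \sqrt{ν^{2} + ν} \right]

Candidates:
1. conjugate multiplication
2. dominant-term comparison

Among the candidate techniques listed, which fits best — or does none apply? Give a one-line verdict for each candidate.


Verdict: conjugate multiplication — divergence minus divergence hides a finite answer — expose it by pairing \sqrt{ν^{2} + ν} - ν with its conjugate.
- conjugate multiplication: applies; the problem has the shape this method handles.
- dominant-term comparison: this limit is not decided by comparing leading-term growth at infinity.


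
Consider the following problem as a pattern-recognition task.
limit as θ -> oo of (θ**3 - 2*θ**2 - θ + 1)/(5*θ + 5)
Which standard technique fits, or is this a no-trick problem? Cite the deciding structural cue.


Best approach: dominant-term comparison — growth-rate triage: the leading powers of θ decide the limit, everything else is noise. Viewed as a single quotient this is an ∞/∞ form — an at-infinity application of l'Hôpital's rule would also resolve it; comparing leading growth reads the answer without differentiating.


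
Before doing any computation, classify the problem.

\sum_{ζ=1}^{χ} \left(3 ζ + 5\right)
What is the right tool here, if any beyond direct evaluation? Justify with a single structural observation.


Best approach: no special technique — the sum is polynomial through and through; closed forms for each power of ζ finish it directly.


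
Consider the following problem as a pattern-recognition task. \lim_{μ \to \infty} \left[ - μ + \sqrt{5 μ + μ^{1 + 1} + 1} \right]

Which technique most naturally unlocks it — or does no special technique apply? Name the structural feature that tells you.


Technique: conjugate multiplication — \sqrt{5 μ + μ^{1 + 1} + 1} and μ both blow up, but their difference is tame once the conjugate rationalizes it.


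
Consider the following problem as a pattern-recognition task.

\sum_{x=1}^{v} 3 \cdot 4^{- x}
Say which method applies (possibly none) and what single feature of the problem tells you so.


Best approach: the geometric series formula — consecutive terms stand in a fixed index-free ratio — the geometric sum formula closes it.


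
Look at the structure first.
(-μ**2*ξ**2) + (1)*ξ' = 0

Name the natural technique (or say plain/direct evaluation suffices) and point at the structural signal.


Diagnosis: separation of variables — the derivative equals a pure function of μ (namely μ**2) times a pure function of ξ (namely ξ**2); divide and integrate each side.


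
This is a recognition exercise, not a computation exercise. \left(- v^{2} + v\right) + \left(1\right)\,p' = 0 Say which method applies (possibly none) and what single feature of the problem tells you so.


Diagnosis: no special technique — with p absent the equation is not coupled at all: direct integration in v.


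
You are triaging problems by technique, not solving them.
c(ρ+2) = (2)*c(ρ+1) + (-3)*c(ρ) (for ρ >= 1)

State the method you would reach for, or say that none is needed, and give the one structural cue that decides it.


Diagnosis: the characteristic-root method — every coefficient is a fixed number and the forcing is zero — substitute r^ρ and read off the root equation.


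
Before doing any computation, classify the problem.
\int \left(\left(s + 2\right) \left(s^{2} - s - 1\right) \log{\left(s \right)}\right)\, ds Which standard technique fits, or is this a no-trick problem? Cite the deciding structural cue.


Diagnosis: integration by parts — take \log{\left(s \right)} as the piece to differentiate: what remains is a power-rule integral in disguise.


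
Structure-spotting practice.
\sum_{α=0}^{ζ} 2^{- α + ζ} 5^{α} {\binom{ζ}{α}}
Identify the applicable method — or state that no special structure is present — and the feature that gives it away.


Verdict: the binomial theorem — the binomial coefficients weight matched powers of 5 and 2, which is exactly the expansion of a binomial power.


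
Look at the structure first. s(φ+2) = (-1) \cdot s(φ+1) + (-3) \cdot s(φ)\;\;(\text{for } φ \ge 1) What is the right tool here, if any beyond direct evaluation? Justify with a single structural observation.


Verdict: the characteristic-root method — the recurrence is linear and homogeneous with constant coefficients, so the ansatz r^φ turns it into a polynomial equation for r.


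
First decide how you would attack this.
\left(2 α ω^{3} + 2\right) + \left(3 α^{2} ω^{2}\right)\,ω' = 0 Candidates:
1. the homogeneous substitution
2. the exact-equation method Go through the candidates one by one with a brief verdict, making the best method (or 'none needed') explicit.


Diagnosis: the exact-equation method — because the two cross partials coincide, the form is conservative as written — recover its potential in (α, ω).
- the homogeneous substitution — the slope is not a function of the ratio of the variables alone.
- the exact-equation method: applicable, and directly so.


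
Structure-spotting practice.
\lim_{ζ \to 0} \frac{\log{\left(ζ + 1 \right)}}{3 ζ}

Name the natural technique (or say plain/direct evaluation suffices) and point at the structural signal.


Technique: l'Hôpital's rule (0/0) — both numerator and denominator vanish at 0: the genuine 0/0 indeterminate that l'Hôpital exists for. The standard small-argument limits would also carry it; the rule is the systematic route.


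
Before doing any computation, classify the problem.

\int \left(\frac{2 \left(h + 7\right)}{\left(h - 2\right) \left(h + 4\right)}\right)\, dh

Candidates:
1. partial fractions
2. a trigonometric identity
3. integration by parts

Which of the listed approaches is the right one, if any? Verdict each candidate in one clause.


Method: partial fractions — a proper rational integrand whose denominator splits into simpler factors — decompose into partial fractions first.
- partial fractions: yes, a natural case for it.
- a trigonometric identity — there is no trigonometric structure at all — the integrand carries no sine or cosine to rewrite.
- integration by parts — there is no nonconstant-polynomial-times-kernel split with an exp, sine, cosine (degree-1 argument), or logarithm partner.


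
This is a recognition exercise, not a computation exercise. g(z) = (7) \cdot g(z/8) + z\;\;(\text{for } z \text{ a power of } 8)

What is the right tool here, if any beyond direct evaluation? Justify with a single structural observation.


Best approach: the master substitution — the argument contracts 8-fold per step: reindex z exponentially and solve the linear recurrence in the new index.


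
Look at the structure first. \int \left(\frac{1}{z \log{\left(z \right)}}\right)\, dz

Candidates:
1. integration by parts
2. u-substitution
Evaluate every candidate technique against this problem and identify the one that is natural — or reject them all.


Verdict: u-substitution — collected, the integrand has one factor that is, up to a constant, the derivative of an inner expression the rest depends on — substitute for that inner expression.
- integration by parts — there is no nonconstant-polynomial-times-kernel split with an exp, sine, cosine (degree-1 argument), or logarithm partner.
- u-substitution — a fit — the right tool for this form.


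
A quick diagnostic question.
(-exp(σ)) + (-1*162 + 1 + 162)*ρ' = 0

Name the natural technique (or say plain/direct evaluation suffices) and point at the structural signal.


Verdict: no special technique — the slope is a function of σ alone, so integrate both sides directly.


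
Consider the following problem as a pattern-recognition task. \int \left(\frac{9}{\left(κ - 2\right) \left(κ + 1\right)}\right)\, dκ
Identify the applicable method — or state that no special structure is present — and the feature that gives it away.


Best approach: partial fractions — a proper rational integrand whose denominator splits into simpler factors — decompose into partial fractions first.


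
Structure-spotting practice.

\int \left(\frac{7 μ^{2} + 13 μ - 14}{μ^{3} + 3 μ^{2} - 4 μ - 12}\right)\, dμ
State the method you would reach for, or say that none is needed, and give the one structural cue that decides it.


Diagnosis: partial fractions — μ^{3} + 3 μ^{2} - 4 μ - 12 splits into linear pieces, so the quotient is a sum of simple fractions — decompose before integrating.


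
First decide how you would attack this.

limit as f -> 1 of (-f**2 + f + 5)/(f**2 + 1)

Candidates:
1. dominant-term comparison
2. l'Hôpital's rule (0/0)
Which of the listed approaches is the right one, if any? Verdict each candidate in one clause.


Diagnosis: no special technique — the expression is continuous at 1 — substitute and evaluate; no indeterminate form appears.
- dominant-term comparison — no dominant power emerges to decide the limit by degree comparison.
- l'Hôpital's rule (0/0): substituting the point produces a determinate value, not a 0 over 0 clash.


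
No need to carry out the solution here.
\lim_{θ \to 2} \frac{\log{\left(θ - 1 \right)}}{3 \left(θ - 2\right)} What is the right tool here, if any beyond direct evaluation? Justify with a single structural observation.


Verdict: l'Hôpital's rule (0/0) — substituting 2 gives 0 over 0; differentiate top and bottom once and re-evaluate. Known elementary limits would finish this too — the rule just bypasses the case analysis.


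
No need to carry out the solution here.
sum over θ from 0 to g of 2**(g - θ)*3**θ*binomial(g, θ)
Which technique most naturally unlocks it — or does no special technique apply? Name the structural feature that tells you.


Method: the binomial theorem — terms weighting binomial(g, θ) against matched powers of 3 and 2 reassemble into (3 + 2)^g by the binomial theorem.


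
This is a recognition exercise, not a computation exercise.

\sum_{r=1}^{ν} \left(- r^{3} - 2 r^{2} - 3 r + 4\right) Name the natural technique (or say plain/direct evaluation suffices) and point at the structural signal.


Diagnosis: no special technique — this is bookkeeping, not technique: standard formulas for sums of constant-multiple powers of r apply termwise.


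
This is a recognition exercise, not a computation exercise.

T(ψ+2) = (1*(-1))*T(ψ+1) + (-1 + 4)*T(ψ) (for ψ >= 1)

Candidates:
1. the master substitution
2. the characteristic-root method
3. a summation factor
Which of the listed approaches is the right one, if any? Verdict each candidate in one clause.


Diagnosis: the characteristic-root method — shift-invariance with fixed coefficients calls for exponential trials; the characteristic polynomial finds every r^ψ.
- the master substitution — with no divided-index recursive call, reindexing by powers of a base buys nothing.
- the characteristic-root method: yes — fits the structure here.
- a summation factor — a summation factor telescopes one-step recursions; this one carries higher-order memory.


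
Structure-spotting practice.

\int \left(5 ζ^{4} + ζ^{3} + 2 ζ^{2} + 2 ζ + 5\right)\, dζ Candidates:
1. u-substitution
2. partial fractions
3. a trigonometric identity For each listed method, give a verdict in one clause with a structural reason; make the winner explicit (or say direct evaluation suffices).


Method: no special technique — scan for structure and find none: constant multiples of powers of ζ, integrate directly.
- u-substitution: any workable substitution here is cosmetic — the integrand is already in directly integrable form.
- partial fractions — there is no rational-function structure to decompose.
- a trigonometric identity — there is no trigonometric structure at all — the integrand carries no sine or cosine to rewrite.


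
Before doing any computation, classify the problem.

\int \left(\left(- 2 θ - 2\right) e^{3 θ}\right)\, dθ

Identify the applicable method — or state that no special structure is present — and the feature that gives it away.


Method: integration by parts — differentiate - 2 θ - 2, integrate e^{3 θ}: each pass lowers the polynomial degree, so parts terminates.


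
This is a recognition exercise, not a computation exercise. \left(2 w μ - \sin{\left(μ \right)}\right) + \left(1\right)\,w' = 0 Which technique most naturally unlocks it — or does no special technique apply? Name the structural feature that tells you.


Method: a linear integrating factor — linear in the unknown with genuine forcing: multiply through by the exponential of the integrated coefficient and the left side closes into one derivative.


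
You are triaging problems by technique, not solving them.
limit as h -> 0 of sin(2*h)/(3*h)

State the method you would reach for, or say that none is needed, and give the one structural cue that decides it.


Best approach: l'Hôpital's rule (0/0) — plug in 0: top and bottom both hit zero, so differentiate each and retry. A first-order expansion at the point is an equally standard path; the rule packages it.


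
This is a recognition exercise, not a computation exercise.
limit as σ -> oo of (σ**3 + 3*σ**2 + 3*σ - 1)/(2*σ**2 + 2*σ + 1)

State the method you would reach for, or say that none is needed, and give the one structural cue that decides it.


Best approach: dominant-term comparison — divide through by the highest power of σ; every lower-order term dies and the dominant terms decide the limit. As a single quotient, the ∞/∞ shape would yield to repeated differentiation as well — the growth comparison gets there in one look.


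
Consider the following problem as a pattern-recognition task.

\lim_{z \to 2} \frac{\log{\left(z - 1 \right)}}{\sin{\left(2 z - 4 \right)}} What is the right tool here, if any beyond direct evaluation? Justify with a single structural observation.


Technique: l'Hôpital's rule (0/0) — both numerator and denominator vanish at 2: the genuine 0/0 indeterminate that l'Hôpital exists for. A local series expansion at the point resolves it as well; the rule is the packaged version of that step.


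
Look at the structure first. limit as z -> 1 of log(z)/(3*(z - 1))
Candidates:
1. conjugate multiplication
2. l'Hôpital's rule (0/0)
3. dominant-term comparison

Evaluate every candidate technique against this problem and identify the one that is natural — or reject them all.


Verdict: l'Hôpital's rule (0/0) — both numerator and denominator vanish at 1: the genuine 0/0 indeterminate that l'Hôpital exists for. Expanding numerator and denominator to first order gives the same value — the rule automates exactly that.
- conjugate multiplication — the conjugate move applies to radical differences, which this is not.
- l'Hôpital's rule (0/0) — a fit — the right tool for this form.
- dominant-term comparison — this limit is not decided by comparing polynomial growth at infinity.


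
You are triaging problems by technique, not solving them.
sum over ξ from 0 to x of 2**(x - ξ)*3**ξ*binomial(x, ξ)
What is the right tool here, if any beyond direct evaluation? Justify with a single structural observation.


Diagnosis: the binomial theorem — binomial(x, ξ) weighting matched powers of 3 and 2 is the expanded form of (3 + 2)^x — fold it back up.


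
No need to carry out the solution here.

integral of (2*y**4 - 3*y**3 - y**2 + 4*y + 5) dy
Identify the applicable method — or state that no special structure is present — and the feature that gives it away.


Technique: no special technique — every term is a constant multiple of a power of y; term-wise power-rule integration needs no preliminary transformation.


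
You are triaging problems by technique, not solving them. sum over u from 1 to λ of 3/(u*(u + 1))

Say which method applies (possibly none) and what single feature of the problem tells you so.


Best approach: telescoping — poles of 3/(u*(u + 1)) differ by an integer, the telltale of a telescoping partial-fraction sum.


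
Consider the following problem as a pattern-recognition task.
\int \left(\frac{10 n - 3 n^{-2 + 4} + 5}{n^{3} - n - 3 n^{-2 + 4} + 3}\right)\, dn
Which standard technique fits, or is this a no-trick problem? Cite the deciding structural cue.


Method: partial fractions — rational integrand, reducible denominator (n^{3} - n - 3 n^{-2 + 4} + 3): decompose first, integrate second.


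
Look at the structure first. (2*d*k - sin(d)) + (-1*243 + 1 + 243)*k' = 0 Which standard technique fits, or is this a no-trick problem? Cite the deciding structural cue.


Verdict: a linear integrating factor — the unknown enters only to the first power against a nonzero forcing term — the integrating-factor template applies directly.


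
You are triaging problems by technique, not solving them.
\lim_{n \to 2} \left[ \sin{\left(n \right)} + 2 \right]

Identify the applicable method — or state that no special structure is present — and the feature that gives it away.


Technique: no special technique — no zero denominators, no indeterminate clash at 2 — substitute and read off the value.


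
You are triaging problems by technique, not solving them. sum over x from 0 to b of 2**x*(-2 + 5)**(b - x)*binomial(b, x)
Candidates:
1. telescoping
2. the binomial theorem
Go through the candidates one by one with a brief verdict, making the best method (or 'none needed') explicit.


Verdict: the binomial theorem — terms weighting binomial(b, x) against matched powers of 2 and (-2 + 5) reassemble into (2 + (-2 + 5))^b by the binomial theorem.
- telescoping — computed from the summand as displayed, the partial sums build up without the pairwise collapse telescoping exploits.
- the binomial theorem: applicable, and directly so.


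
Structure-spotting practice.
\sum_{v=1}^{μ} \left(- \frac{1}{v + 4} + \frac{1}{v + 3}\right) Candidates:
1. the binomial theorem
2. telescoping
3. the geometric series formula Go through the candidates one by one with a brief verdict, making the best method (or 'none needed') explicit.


Best approach: telescoping — this sum is a zipper: each term contributes \frac{1}{v + 3} and removes the next index's value, which the following term puts back, closing term by term.
- the binomial theorem: there is no sum-raised-to-a-power identity hiding in these terms.
- telescoping — applicable, and directly so.
- the geometric series formula — the ratio of consecutive terms depends on the index.


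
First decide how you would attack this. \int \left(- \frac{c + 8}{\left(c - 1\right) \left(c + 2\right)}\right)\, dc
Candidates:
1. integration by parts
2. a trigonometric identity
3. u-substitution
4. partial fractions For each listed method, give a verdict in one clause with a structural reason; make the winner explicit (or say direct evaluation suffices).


Diagnosis: partial fractions — a proper rational integrand whose denominator splits into simpler factors — decompose into partial fractions first.
- integration by parts — the nonconstant-polynomial-times-standard-kernel pattern (an exp, sine, cosine, or logarithm partner) is absent.
- a trigonometric identity — with no trigonometric functions present, identity rewriting has no target.
- u-substitution — no subexpression of the integrand pairs with its own derivative as a factor — individual terms may offer their own substitutions, but any change of variable covering the whole integral would have to be constructed from outside the expression.
- partial fractions: yes — fits the structure here.


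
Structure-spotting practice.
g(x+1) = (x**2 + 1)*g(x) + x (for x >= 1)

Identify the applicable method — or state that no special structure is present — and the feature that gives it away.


Technique: a summation factor — an index-dependent multiplier x**2 + 1 rules out characteristic roots; a summation factor converts it to a pure difference.


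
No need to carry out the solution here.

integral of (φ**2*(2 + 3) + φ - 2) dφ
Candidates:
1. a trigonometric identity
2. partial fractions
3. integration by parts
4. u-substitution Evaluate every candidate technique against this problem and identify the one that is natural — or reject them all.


Best approach: no special technique — a term-by-term power-rule job in φ; no substitution or rearrangement earns its keep here.
- a trigonometric identity: there is no trigonometric structure at all — the integrand carries no sine or cosine to rewrite.
- partial fractions: there is no rational-function structure to decompose.
- integration by parts — parts would only shuffle a directly integrable integrand.
- u-substitution: no substitution does more than relabel what direct integration already handles.


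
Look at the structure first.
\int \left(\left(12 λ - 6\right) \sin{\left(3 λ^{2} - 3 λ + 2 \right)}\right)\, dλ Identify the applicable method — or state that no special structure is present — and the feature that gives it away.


Best approach: u-substitution — a chain-rule shadow: 12 λ - 6 alongside a function of 3 λ^{2} - 3 λ + 2 means u = 3 λ^{2} - 3 λ + 2 unwinds the composition in one step.


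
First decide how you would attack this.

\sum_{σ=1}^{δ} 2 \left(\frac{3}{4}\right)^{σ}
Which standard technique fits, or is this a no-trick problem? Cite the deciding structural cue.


Diagnosis: the geometric series formula — each term is \frac{3}{4} times the previous one, so the geometric-series formula applies directly.


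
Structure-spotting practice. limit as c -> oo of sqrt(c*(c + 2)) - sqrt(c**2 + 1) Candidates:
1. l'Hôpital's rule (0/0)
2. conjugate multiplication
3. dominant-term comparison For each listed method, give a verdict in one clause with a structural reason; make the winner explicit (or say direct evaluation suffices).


Method: conjugate multiplication — the difference sqrt(c*(c + 2)) - sqrt(c**2 + 1) is an ∞ − ∞ stalemate; its conjugate partner breaks the tie.
- l'Hôpital's rule (0/0) — no quotient structure at all: the clash is ∞ minus ∞, which rationalizing converts into a tractable ratio.
- conjugate multiplication: a fit — the right tool for this form.
- dominant-term comparison — no dominant power emerges to decide the limit by degree comparison.


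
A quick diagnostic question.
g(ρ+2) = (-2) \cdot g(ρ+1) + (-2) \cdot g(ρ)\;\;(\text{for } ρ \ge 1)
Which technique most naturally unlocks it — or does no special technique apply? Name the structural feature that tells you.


Diagnosis: the characteristic-root method — try a geometric ansatz r^ρ: constant coefficients turn the recurrence into one polynomial equation in r.


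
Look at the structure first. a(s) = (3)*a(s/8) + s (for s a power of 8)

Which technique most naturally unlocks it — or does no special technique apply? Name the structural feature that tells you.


Verdict: the master substitution — recursion at s/8 is multiplicative in the index; logarithmic reindexing via s = 8^m linearizes it.


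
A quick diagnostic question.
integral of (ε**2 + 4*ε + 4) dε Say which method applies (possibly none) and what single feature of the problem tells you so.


Technique: no special technique — the integrand is a sum of constant multiples of powers of ε — integrate term by term.


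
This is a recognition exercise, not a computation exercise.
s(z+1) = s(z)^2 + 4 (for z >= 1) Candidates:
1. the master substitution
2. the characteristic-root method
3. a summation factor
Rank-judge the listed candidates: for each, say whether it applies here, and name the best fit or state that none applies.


Best approach: no special technique — once the recursion is nonlinear, characteristic roots, master substitutions, and summation factors are all off the table.
- the master substitution — this is shift-type recursion, outside the divide-and-conquer template.
- the characteristic-root method: the recursion is nonlinear in the sequence values, so no linear-modes ansatz applies.
- a summation factor: the recursion is nonlinear — outside the first-order linear family a summation factor addresses.


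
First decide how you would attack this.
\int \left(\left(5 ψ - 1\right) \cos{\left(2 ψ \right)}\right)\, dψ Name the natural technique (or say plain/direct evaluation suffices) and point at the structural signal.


Best approach: integration by parts — differentiate 5 ψ - 1, integrate \cos{\left(2 ψ \right)}: each pass lowers the polynomial degree, so parts terminates.


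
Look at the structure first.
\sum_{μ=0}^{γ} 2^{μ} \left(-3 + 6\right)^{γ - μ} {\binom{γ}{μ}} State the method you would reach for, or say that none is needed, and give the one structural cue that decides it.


Method: the binomial theorem — terms weighting {\binom{γ}{μ}} against matched powers of 2 and (-3 + 6) reassemble into (2 + (-3 + 6))^γ by the binomial theorem.


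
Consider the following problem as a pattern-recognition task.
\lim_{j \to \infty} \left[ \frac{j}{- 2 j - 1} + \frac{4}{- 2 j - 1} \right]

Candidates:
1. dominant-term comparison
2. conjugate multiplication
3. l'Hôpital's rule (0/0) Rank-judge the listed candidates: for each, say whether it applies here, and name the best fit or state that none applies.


Method: dominant-term comparison — growth-rate triage: the leading powers of j decide the limit, everything else is noise.
- dominant-term comparison — applies; the problem has the shape this method handles.
- conjugate multiplication: rationalization has no target — no divergent radical difference appears.
- l'Hôpital's rule (0/0): no 0/0 form appears: written as one quotient, top and bottom both grow without bound, and the ratio is decided by their leading terms.


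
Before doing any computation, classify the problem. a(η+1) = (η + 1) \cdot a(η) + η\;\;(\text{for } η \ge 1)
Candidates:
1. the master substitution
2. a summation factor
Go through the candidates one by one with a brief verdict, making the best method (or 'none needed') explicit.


Technique: a summation factor — the coefficient η + 1 drifts with the index, so no fixed root exists; normalizing by the cumulative product telescopes it.
- the master substitution: there is no divide-the-index recursive argument.
- a summation factor: applies; the problem has the shape this method handles.


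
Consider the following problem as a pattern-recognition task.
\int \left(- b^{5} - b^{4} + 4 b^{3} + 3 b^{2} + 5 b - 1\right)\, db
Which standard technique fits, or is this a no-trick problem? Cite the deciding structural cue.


Diagnosis: no special technique — the integrand is a sum of constant multiples of powers of b — integrate term by term.


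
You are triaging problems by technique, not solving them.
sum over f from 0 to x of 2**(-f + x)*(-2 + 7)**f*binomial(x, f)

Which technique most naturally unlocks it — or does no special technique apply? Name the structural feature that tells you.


Diagnosis: the binomial theorem — terms weighting binomial(x, f) against matched powers of (-2 + 7) and 2 reassemble into ((-2 + 7) + 2)^x by the binomial theorem.


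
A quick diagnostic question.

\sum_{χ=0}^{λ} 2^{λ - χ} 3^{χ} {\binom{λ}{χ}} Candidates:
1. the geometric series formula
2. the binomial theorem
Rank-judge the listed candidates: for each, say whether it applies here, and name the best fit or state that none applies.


Diagnosis: the binomial theorem — binomial coefficients against complementary powers of 3 and 2: recognize the binomial expansion and resum.
- the geometric series formula: no single multiplier carries one term to the next throughout the sum.
- the binomial theorem: yes, a natural case for it.


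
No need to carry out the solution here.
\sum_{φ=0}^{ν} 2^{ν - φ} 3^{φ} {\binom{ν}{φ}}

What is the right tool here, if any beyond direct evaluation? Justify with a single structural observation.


Diagnosis: the binomial theorem — {\binom{ν}{φ}} weighting matched powers of 3 and 2 is the expanded form of (3 + 2)^ν — fold it back up.


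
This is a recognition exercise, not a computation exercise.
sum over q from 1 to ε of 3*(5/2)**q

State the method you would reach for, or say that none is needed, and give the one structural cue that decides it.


Diagnosis: the geometric series formula — each term is 5/2 times the previous one, so the geometric-series formula applies directly.


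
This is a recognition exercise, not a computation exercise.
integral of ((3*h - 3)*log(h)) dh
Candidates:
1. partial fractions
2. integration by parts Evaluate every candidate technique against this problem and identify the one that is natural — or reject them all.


Diagnosis: integration by parts — one parts step with u = log(h) trades the logarithm for an algebraic integrand.
- partial fractions: there is no rational-function structure to decompose.
- integration by parts: applies; the problem has the shape this method handles.


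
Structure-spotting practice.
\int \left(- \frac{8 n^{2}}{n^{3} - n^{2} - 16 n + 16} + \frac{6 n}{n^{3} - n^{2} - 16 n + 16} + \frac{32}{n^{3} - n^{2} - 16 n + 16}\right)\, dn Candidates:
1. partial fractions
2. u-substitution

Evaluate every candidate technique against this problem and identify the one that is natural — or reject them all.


Best approach: partial fractions — break n^{3} - n^{2} - 16 n + 16 into its roots and the integral splits into logarithm-sized bites.
- partial fractions: applies; the problem has the shape this method handles.
- u-substitution: no subexpression of the integrand pairs with its own derivative as a factor — individual terms may offer their own substitutions, but any change of variable covering the whole integral would have to be constructed from outside the expression.


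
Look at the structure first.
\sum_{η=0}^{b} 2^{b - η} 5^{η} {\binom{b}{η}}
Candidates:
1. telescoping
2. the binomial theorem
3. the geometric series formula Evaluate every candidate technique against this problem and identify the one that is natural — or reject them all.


Diagnosis: the binomial theorem — the summand is term η of a binomial expansion in 5 and 2; the whole sum is a single power.
- telescoping: in the displayed form, no term reappears at a neighboring index to cancel against.
- the binomial theorem — applies; the problem has the shape this method handles.
- the geometric series formula: the term-to-term ratio drifts with the index — the one thing the geometric formula cannot absorb.


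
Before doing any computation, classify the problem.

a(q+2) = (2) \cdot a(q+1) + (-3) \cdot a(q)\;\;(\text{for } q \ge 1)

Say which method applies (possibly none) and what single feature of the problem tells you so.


Best approach: the characteristic-root method — every coefficient is a fixed number and the forcing is zero — substitute r^q and read off the root equation.


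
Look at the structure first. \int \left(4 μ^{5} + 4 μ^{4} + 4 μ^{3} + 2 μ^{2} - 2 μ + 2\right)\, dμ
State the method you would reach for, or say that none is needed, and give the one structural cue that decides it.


Technique: no special technique — the integrand is a sum of constant multiples of powers of μ — integrate term by term.


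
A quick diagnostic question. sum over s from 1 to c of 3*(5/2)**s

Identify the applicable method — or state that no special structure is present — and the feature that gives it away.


Technique: the geometric series formula — each summand is the previous one scaled by 5/2; that constant multiplier is itself the geometric structure.


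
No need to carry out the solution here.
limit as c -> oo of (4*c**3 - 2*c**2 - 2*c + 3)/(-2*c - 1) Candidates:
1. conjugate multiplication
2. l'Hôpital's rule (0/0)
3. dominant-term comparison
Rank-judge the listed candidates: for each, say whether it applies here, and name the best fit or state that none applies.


Method: dominant-term comparison — at large c only the top-degree terms survive; compare the leading terms and the limit falls out.
- conjugate multiplication — no difference of divergent radicals appears, so rationalizing has nothing to cancel.
- l'Hôpital's rule (0/0) — no 0/0 form appears: written as one quotient, top and bottom both grow without bound, and the ratio is decided by their leading terms.
- dominant-term comparison: yes — fits the structure here.


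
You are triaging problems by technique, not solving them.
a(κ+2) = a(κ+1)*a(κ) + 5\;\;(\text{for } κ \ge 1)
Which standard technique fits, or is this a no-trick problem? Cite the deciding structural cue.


Technique: no special technique — the sequence value feeds back through itself nonlinearly — linear superposition fails, and every superposition-based closed form fails with it.


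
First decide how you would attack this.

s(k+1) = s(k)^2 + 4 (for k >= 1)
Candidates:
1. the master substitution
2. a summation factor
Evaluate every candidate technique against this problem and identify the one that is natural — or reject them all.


Best approach: no special technique — once the recursion is nonlinear, characteristic roots, master substitutions, and summation factors are all off the table.
- the master substitution — with no divided-index recursive call, reindexing by powers of a base buys nothing.
- a summation factor: the recursion is nonlinear — outside the first-order linear family a summation factor addresses.


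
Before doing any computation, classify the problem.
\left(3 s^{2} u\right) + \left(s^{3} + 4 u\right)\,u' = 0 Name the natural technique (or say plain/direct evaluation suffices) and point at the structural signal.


Verdict: the exact-equation method — d/du of 3 s^{2} u equals d/ds of s^{3} + 4 u: the form is a total differential of one potential — integrate it exactly.


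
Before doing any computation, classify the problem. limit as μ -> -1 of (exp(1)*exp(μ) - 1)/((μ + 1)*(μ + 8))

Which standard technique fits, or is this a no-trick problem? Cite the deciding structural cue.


Best approach: l'Hôpital's rule (0/0) — substituting -1 gives 0 over 0; differentiate top and bottom once and re-evaluate. Known elementary limits would finish this too — the rule just bypasses the case analysis.


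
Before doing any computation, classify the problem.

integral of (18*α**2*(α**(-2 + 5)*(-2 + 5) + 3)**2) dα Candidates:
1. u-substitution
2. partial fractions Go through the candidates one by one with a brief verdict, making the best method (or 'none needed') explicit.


Method: u-substitution — collected, the integrand has one factor that is, up to a constant, the derivative of an inner expression the rest depends on — substitute for that inner expression. A patient expand-and-integrate also lands it; recognizing the inner expression is the shortcut.
- u-substitution — yes — fits the structure here.
- partial fractions: there is no rational-function structure to decompose.


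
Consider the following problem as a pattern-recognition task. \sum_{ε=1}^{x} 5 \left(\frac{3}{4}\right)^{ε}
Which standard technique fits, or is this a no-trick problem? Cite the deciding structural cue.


Best approach: the geometric series formula — each term is \frac{3}{4} times the previous one, so the geometric-series formula applies directly.


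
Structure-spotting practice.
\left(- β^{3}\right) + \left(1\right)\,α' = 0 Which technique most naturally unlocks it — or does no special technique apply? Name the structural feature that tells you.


Method: no special technique — the slope is a pure function of β; integrate both sides and be done.


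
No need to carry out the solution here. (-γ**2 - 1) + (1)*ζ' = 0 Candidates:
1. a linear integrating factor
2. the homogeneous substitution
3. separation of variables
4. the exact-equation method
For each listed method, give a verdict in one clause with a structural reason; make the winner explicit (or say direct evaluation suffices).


Verdict: no special technique — with ζ absent the equation is not coupled at all: direct integration in γ.
- a linear integrating factor: the linear template holds only trivially here (the unknown is absent, so the coefficient is zero) — the method is not the natural label.
- the homogeneous substitution: the slope is not a function of the ratio of the variables alone.
- separation of variables: any separation here is vacuous (nothing depends on the unknown); direct integration is the honest label.
- the exact-equation method — the unknown never enters the equation — exactness holds emptily, with nothing for the method to add.


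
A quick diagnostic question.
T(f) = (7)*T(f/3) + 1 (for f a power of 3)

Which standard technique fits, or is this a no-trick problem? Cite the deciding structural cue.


Best approach: the master substitution — divide-the-index recursion (f/3 inside the call) straightens out once the index is rewritten as 3^m.


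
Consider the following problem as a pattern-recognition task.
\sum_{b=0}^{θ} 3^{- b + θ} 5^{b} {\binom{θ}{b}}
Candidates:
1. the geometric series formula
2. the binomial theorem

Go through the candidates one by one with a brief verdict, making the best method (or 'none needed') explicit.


Verdict: the binomial theorem — binomial coefficients against complementary powers of 5 and 3: recognize the binomial expansion and resum.
- the geometric series formula — the term-to-term ratio drifts with the index — the one thing the geometric formula cannot absorb.
- the binomial theorem: yes, a natural case for it.


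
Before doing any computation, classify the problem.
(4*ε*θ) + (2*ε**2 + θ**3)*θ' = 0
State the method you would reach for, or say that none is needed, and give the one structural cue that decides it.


Verdict: the exact-equation method — check exactness first: here it holds (4*ε*θ, 2*ε**2 + θ**3 have matching cross partials), so no integrating factor is needed.


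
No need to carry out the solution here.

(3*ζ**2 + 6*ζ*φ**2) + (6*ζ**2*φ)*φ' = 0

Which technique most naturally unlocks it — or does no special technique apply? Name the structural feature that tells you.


Technique: the exact-equation method — because the two cross partials coincide, the form is conservative as written — recover its potential in (ζ, φ).


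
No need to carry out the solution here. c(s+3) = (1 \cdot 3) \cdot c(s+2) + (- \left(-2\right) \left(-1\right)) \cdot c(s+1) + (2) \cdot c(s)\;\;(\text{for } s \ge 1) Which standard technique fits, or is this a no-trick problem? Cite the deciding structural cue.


Verdict: the characteristic-root method — every coefficient is a fixed number and the forcing is zero — substitute r^s and read off the root equation.
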